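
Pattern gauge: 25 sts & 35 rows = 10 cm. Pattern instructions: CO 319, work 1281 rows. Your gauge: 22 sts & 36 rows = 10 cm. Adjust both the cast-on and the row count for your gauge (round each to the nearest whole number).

Stitches: 319 × 22/25 = 280.72 → 281.
Rows: 1281 × 36/35 = 1317.60 → 1318.

Cast on 281 stitches; work 1318 rows.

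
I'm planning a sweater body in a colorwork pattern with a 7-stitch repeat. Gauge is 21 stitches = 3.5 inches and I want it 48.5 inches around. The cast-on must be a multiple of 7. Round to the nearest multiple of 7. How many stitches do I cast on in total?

21 / 3.5 = 6 sts per inch.
48.5 × 6 = 291.00 sts.
Nearest multiple of 7: 294.

Cast on 294 stitches.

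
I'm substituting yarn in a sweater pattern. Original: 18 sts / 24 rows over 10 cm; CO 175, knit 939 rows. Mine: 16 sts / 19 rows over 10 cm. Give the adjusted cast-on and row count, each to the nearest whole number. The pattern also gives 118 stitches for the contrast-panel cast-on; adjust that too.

Stitches: 175 × 16/18 = 155.56 → 156.
Rows: 939 × 19/24 = 743.38 → 743.
contrast-panel cast-on: 118 × 16/18 = 104.89 → 105.

Cast on 156 stitches; work 743 rows; contrast-panel cast-on 105 stitches.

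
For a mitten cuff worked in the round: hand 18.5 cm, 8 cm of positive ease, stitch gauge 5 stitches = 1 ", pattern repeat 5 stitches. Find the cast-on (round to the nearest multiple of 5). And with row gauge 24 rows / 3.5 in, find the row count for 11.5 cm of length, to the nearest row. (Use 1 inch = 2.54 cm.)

Cast on 50 stitches; work 31 rows.

Finished = 18.5 + 8 = 26.5 cm.
26.5 cm × 1/2.54 = 10.43 inches.
5/1 = 5 sts per in; 10.43 × 5 = 52.17 sts.
Nearest multiple of 5 → 50.
11.5 cm = 4.53 inches; × 6.857 = 31.05 → 31 rows.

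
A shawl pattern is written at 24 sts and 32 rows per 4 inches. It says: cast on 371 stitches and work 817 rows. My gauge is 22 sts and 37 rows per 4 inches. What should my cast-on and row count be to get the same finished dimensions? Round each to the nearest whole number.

Cast on 340 stitches; work 945 rows.

Stitches: 371 × 22/24 = 340.08 → 340.
Rows: 817 × 37/32 = 944.66 → 945.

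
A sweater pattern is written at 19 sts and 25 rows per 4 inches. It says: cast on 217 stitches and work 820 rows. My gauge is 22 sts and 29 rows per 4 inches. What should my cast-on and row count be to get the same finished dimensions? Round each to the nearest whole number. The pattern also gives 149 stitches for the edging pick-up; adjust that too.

Stitches: 217 × 22/19 = 251.26 → 251.
Rows: 820 × 29/25 = 951.20 → 951.
edging pick-up: 149 × 22/19 = 172.53 → 173.

Cast on 251 stitches; work 951 rows; edging pick-up 173 stitches.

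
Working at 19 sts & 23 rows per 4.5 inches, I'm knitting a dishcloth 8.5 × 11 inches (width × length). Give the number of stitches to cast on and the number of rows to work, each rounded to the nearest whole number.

Cast on 36 stitches and work 56 rows.

Stitch gauge = 19/4.5 = 4.222 sts/in; 8.5 × 4.222 = 35.89 → 36 sts.
Row gauge = 23/4.5 = 5.111 rows/in; 11 × 5.111 = 56.22 → 56 rows.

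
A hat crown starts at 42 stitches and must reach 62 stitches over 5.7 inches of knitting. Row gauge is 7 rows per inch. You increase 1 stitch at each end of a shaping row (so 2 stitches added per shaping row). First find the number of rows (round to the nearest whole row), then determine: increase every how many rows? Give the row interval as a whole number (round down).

Rows = 5.7 × 7 = 39.9 → 40 rows.
Stitches to add: 20 → 10 shaping rows (at 2 st each).
40 / 10 = 4.00 → every 4 rows.

Increase every 4th row.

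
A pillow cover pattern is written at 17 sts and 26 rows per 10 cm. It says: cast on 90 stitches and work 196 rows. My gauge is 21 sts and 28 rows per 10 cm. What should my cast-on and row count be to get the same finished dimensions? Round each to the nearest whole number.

Cast on 111 stitches; work 211 rows.

Stitches: 90 × 21/17 = 111.18 → 111.
Rows: 196 × 28/26 = 211.08 → 211.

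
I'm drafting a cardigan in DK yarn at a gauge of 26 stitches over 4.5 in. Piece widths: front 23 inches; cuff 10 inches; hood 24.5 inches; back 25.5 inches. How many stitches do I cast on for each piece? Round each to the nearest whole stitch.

Rate = 26/4.5 = 5.778 sts per in.
front: 23 × 5.778 = 132.89 → 133.
cuff: 10 × 5.778 = 57.78 → 58.
hood: 24.5 × 5.778 = 141.56 → 142.
back: 25.5 × 5.778 = 147.33 → 147.

front 133; cuff 58; hood 142; back 147.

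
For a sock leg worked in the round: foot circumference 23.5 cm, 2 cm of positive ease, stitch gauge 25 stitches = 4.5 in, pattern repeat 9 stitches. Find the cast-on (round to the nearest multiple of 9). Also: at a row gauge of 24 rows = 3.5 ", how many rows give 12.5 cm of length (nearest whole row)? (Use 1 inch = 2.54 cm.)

Finished = 23.5 + 2 = 25.5 cm.
25.5 cm × 1/2.54 = 10.04 inches.
25/4.5 = 5.556 sts per in; 10.04 × 5.556 = 55.77 sts.
Nearest multiple of 9 → 54.
12.5 cm = 4.92 inches; × 6.857 = 33.75 → 34 rows.

Cast on 54 stitches; work 34 rows.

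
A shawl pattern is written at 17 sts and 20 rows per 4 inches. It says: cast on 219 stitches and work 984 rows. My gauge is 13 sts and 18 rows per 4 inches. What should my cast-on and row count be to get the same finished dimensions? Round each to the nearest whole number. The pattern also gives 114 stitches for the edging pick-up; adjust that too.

Stitches: 219 × 13/17 = 167.47 → 167.
Rows: 984 × 18/20 = 885.60 → 886.
edging pick-up: 114 × 13/17 = 87.18 → 87.

Cast on 167 stitches; work 886 rows; edging pick-up 87 stitches.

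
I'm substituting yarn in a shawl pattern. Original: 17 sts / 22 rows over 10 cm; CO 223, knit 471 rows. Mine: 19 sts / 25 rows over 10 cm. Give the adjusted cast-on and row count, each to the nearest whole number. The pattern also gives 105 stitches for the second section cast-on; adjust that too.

Cast on 249 stitches; work 535 rows; second section cast-on 117 stitches.

Stitches: 223 × 19/17 = 249.24 → 249.
Rows: 471 × 25/22 = 535.23 → 535.
second section cast-on: 105 × 19/17 = 117.35 → 117.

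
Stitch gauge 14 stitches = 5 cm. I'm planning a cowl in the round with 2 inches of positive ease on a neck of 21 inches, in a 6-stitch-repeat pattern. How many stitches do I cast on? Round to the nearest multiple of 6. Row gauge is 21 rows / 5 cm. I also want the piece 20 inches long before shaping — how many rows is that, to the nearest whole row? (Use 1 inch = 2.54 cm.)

Cast on 162 stitches; work 213 rows.

Finished = 21 + 2 = 23 inches.
23 inches × 2.54 = 58.42 cm.
14/5 = 2.8 sts per cm; 58.42 × 2.8 = 163.58 sts.
Nearest multiple of 6 → 162.
20 inches = 50.80 cm; × 4.2 = 213.36 → 213 rows.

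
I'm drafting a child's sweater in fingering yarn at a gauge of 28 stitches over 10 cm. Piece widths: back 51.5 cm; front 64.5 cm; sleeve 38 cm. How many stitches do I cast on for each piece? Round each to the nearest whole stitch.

back 144; front 181; sleeve 106.

Rate = 28/10 = 2.8 sts per cm.
back: 51.5 × 2.8 = 144.20 → 144.
front: 64.5 × 2.8 = 180.60 → 181.
sleeve: 38 × 2.8 = 106.40 → 106.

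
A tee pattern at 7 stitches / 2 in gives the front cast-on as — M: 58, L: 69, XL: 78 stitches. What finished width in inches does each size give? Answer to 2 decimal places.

M 16.57 inches; L 19.71 inches; XL 22.29 inches.

7/2 = 3.5 sts per in.
M: 58 / 3.5 = 16.571 → 16.57 in.
L: 69 / 3.5 = 19.714 → 19.71 in.
XL: 78 / 3.5 = 22.286 → 22.29 in.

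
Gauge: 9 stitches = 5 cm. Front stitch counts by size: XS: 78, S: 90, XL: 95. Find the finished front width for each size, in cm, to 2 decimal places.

XS 43.33 cm; S 50.00 cm; XL 52.78 cm.

9/5 = 1.8 sts per cm.
XS: 78 / 1.8 = 43.333 → 43.33 cm.
S: 90 / 1.8 = 50.000 → 50.00 cm.
XL: 95 / 1.8 = 52.778 → 52.78 cm.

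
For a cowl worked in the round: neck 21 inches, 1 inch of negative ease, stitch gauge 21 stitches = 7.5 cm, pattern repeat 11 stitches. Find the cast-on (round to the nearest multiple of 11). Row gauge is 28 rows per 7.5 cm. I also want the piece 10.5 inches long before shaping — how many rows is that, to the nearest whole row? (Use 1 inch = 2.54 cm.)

Finished = 21 − 1 = 20 inches.
20 inches × 2.54 = 50.80 cm.
21/7.5 = 2.8 sts per cm; 50.80 × 2.8 = 142.24 sts.
Nearest multiple of 11 → 143.
10.5 inches = 26.67 cm; × 3.733 = 99.57 → 100 rows.

Cast on 143 stitches; work 100 rows.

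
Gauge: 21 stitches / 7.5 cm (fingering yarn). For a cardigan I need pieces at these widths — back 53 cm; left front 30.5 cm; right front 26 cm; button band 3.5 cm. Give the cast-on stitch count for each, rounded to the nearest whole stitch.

back 148; left front 85; right front 73; button band 10.

Rate = 21/7.5 = 2.8 sts per cm.
back: 53 × 2.8 = 148.40 → 148.
left front: 30.5 × 2.8 = 85.40 → 85.
right front: 26 × 2.8 = 72.80 → 73.
button band: 3.5 × 2.8 = 9.80 → 10.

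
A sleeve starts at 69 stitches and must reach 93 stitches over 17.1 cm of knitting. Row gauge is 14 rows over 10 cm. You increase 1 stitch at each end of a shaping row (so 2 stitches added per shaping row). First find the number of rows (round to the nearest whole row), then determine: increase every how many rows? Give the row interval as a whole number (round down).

Rows = 17.1 × 1.4 = 23.9 → 24 rows.
Stitches to add: 24 → 12 shaping rows (at 2 st each).
24 / 12 = 2.00 → every 2 rows.

Increase every 2nd row.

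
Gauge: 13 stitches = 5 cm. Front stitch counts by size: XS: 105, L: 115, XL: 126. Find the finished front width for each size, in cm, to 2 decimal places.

XS 40.38 cm; L 44.23 cm; XL 48.46 cm.

13/5 = 2.6 sts per cm.
XS: 105 / 2.6 = 40.385 → 40.38 cm.
L: 115 / 2.6 = 44.231 → 44.23 cm.
XL: 126 / 2.6 = 48.462 → 48.46 cm.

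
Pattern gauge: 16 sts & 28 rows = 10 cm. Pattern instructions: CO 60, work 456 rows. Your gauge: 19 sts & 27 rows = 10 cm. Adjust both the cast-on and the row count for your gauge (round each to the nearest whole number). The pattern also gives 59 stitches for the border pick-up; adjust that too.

Stitches: 60 × 19/16 = 71.25 → 71.
Rows: 456 × 27/28 = 439.71 → 440.
border pick-up: 59 × 19/16 = 70.06 → 70.

Cast on 71 stitches; work 440 rows; border pick-up 70 stitches.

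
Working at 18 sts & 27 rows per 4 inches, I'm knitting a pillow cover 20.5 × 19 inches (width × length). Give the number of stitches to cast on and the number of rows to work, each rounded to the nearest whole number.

Cast on 92 stitches and work 128 rows.

Stitch gauge = 18/4 = 4.5 sts/in; 20.5 × 4.5 = 92.25 → 92 sts.
Row gauge = 27/4 = 6.75 rows/in; 19 × 6.75 = 128.25 → 128 rows.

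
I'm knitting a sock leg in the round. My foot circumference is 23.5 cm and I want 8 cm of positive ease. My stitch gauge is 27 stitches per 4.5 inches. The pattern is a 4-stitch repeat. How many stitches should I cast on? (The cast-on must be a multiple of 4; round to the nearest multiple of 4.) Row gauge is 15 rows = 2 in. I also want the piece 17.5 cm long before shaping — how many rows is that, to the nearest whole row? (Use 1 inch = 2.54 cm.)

Finished = 23.5 + 8 = 31.5 cm.
31.5 cm × 1/2.54 = 12.40 inches.
27/4.5 = 6 sts per in; 12.40 × 6 = 74.41 sts.
Nearest multiple of 4 → 76.
17.5 cm = 6.89 inches; × 7.5 = 51.67 → 52 rows.

Cast on 76 stitches; work 52 rows.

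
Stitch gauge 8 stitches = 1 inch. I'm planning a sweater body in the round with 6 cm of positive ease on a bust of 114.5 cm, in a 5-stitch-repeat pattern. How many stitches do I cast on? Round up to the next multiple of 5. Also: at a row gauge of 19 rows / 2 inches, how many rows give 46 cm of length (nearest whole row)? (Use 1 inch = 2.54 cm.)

Finished = 114.5 + 6 = 120.5 cm.
120.5 cm × 1/2.54 = 47.44 inches.
8/1 = 8 sts per in; 47.44 × 8 = 379.53 sts.
Next multiple of 5 → 380.
46 cm = 18.11 inches; × 9.5 = 172.05 → 172 rows.

Cast on 380 stitches; work 172 rows.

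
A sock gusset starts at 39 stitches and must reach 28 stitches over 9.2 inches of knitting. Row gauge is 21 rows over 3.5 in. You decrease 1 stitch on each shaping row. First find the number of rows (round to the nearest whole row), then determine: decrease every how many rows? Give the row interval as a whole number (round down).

Rows = 9.2 × 6 = 55.2 → 55 rows.
Stitches to remove: 11 → 11 shaping rows (at 1 st each).
55 / 11 = 5.00 → every 5 rows.

Decrease every 5th row.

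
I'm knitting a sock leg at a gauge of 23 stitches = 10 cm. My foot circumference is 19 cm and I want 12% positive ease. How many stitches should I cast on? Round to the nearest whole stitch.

49 stitches.

Finished = 19 × 1.12 = 21.28 cm.
23 / 10 = 2.3 sts per cm.
21.28 × 2.3 = 48.94 sts.
→ 49 sts.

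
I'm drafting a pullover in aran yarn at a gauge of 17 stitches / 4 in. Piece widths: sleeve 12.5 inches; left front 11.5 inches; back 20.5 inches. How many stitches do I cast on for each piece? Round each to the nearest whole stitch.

Rate = 17/4 = 4.25 sts per in.
sleeve: 12.5 × 4.25 = 53.12 → 53.
left front: 11.5 × 4.25 = 48.88 → 49.
back: 20.5 × 4.25 = 87.12 → 87.

sleeve 53; left front 49; back 87.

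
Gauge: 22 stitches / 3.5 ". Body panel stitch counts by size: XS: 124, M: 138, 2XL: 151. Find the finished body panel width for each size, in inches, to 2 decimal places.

22/3.5 = 6.286 sts per in.
XS: 124 / 6.286 = 19.727 → 19.73 in.
M: 138 / 6.286 = 21.955 → 21.95 in.
2XL: 151 / 6.286 = 24.023 → 24.02 in.

XS 19.73 inches; M 21.95 inches; 2XL 24.02 inches.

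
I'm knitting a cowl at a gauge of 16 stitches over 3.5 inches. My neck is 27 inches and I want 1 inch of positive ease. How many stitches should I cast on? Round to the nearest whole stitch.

128 stitches.

Finished = 27 + 1 = 28 in.
16 / 3.5 = 4.571 sts per inch.
28.00 × 4.571 = 128.00 sts.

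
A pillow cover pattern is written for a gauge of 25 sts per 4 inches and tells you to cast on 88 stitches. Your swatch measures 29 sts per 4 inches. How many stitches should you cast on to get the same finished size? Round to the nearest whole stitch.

Cast on 102 stitches.

Scale factor = 29 / 25 = 1.160.
88 × 29 / 25 = 102.08 sts.
→ 102 sts.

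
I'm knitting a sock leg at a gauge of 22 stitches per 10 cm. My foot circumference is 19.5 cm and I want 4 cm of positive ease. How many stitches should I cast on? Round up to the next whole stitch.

52 stitches.

Finished = 19.5 + 4 = 23.5 cm.
22 / 10 = 2.2 sts per cm.
23.50 × 2.2 = 51.70 sts.
→ 52 sts.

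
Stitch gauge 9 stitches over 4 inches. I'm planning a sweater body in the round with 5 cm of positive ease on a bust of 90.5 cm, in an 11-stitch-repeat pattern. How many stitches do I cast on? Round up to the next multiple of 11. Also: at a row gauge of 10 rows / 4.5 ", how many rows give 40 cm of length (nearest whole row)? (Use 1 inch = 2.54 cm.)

Finished = 90.5 + 5 = 95.5 cm.
95.5 cm × 1/2.54 = 37.60 inches.
9/4 = 2.25 sts per in; 37.60 × 2.25 = 84.60 sts.
Next multiple of 11 → 88.
40 cm = 15.75 inches; × 2.222 = 35.00 → 35 rows.

Cast on 88 stitches; work 35 rows.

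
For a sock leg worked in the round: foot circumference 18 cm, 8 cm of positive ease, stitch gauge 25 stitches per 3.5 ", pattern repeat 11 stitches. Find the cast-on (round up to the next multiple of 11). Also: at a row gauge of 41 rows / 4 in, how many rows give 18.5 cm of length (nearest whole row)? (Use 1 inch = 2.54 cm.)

Cast on 77 stitches; work 75 rows.

Finished = 18 + 8 = 26 cm.
26 cm × 1/2.54 = 10.24 inches.
25/3.5 = 7.143 sts per in; 10.24 × 7.143 = 73.12 sts.
Next multiple of 11 → 77.
18.5 cm = 7.28 inches; × 10.25 = 74.66 → 75 rows.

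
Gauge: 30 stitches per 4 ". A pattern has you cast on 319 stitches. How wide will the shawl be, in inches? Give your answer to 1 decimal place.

30 stitches / 4 inch = 7.5 stitches per inch.
319 / 7.5 = 42.53 inches.

42.5 inches.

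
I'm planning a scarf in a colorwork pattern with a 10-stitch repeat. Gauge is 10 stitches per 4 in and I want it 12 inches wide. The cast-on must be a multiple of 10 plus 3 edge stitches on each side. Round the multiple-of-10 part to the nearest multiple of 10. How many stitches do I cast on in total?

Cast on 26 stitches.

10 / 4 = 2.5 sts per inch.
12 × 2.5 = 30.00 sts.
Less 6 edge sts → 24.00 for the repeat.
Nearest multiple of 10: 20.
Add back 6 edge sts → 26.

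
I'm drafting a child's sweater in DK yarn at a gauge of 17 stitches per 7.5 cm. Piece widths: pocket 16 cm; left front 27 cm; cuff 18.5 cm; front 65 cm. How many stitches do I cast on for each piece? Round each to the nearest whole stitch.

Rate = 17/7.5 = 2.267 sts per cm.
pocket: 16 × 2.267 = 36.27 → 36.
left front: 27 × 2.267 = 61.20 → 61.
cuff: 18.5 × 2.267 = 41.93 → 42.
front: 65 × 2.267 = 147.33 → 147.

pocket 36; left front 61; cuff 42; front 147.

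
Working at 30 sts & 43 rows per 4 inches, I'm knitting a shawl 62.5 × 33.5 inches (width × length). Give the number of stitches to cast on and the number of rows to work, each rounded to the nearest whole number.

Cast on 469 stitches and work 360 rows.

Stitch gauge = 30/4 = 7.5 sts/in; 62.5 × 7.5 = 468.75 → 469 sts.
Row gauge = 43/4 = 10.75 rows/in; 33.5 × 10.75 = 360.12 → 360 rows.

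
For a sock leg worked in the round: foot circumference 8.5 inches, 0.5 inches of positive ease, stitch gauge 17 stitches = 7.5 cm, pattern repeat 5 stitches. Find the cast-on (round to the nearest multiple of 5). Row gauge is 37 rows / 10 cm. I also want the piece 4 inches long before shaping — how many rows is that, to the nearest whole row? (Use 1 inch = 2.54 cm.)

Finished = 8.5 + 0.5 = 9 inches.
9 inches × 2.54 = 22.86 cm.
17/7.5 = 2.267 sts per cm; 22.86 × 2.267 = 51.82 sts.
Nearest multiple of 5 → 50.
4 inches = 10.16 cm; × 3.7 = 37.59 → 38 rows.

Cast on 50 stitches; work 38 rows.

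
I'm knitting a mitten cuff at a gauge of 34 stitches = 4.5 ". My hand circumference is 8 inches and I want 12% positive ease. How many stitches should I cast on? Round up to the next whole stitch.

Finished = 8 × 1.12 = 8.96 in.
34 / 4.5 = 7.556 sts per inch.
8.96 × 7.556 = 67.70 sts.
→ 68 sts.

CO 68 sts.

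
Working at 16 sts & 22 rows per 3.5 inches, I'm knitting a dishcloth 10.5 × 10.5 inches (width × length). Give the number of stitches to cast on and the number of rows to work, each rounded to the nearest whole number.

Stitch gauge = 16/3.5 = 4.571 sts/in; 10.5 × 4.571 = 48.00 → 48 sts.
Row gauge = 22/3.5 = 6.286 rows/in; 10.5 × 6.286 = 66.00 → 66 rows.

Cast on 48 stitches and work 66 rows.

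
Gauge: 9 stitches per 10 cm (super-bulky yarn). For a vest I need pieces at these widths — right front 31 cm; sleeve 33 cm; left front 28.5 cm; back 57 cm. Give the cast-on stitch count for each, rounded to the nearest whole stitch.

right front 28; sleeve 30; left front 26; back 51.

Rate = 9/10 = 0.9 sts per cm.
right front: 31 × 0.9 = 27.90 → 28.
sleeve: 33 × 0.9 = 29.70 → 30.
left front: 28.5 × 0.9 = 25.65 → 26.
back: 57 × 0.9 = 51.30 → 51.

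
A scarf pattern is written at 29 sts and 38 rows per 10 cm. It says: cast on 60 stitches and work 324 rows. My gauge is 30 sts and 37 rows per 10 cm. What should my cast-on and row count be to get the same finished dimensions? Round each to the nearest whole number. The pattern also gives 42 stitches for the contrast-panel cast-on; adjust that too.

Cast on 62 stitches; work 315 rows; contrast-panel cast-on 43 stitches.

Stitches: 60 × 30/29 = 62.07 → 62.
Rows: 324 × 37/38 = 315.47 → 315.
contrast-panel cast-on: 42 × 30/29 = 43.45 → 43.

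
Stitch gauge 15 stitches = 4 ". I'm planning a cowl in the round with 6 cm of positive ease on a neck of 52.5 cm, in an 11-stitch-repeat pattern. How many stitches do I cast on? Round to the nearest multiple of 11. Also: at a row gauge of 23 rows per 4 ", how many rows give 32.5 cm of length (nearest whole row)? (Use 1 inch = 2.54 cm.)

Finished = 52.5 + 6 = 58.5 cm.
58.5 cm × 1/2.54 = 23.03 inches.
15/4 = 3.75 sts per in; 23.03 × 3.75 = 86.37 sts.
Nearest multiple of 11 → 88.
32.5 cm = 12.80 inches; × 5.75 = 73.57 → 74 rows.

Cast on 88 stitches; work 74 rows.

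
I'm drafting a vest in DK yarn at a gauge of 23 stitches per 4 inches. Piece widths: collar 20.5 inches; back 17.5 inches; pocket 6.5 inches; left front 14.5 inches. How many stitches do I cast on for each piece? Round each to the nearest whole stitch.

Rate = 23/4 = 5.75 sts per in.
collar: 20.5 × 5.75 = 117.88 → 118.
back: 17.5 × 5.75 = 100.62 → 101.
pocket: 6.5 × 5.75 = 37.38 → 37.
left front: 14.5 × 5.75 = 83.38 → 83.

collar 118; back 101; pocket 37; left front 83.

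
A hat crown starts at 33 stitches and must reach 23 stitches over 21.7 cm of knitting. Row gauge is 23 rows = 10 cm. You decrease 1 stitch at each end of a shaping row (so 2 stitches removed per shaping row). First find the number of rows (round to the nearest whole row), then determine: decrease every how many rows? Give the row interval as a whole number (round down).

Decrease every 10th row.

Rows = 21.7 × 2.3 = 49.9 → 50 rows.
Stitches to remove: 10 → 5 shaping rows (at 2 st each).
50 / 5 = 10.00 → every 10 rows.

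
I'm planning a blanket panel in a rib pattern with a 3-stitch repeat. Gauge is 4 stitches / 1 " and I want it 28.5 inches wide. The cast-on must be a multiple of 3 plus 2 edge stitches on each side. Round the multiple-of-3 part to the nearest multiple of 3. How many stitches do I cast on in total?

4 / 1 = 4 sts per inch.
28.5 × 4 = 114.00 sts.
Less 4 edge sts → 110.00 for the repeat.
Nearest multiple of 3: 111.
Add back 4 edge sts → 115.

Cast on 115 stitches.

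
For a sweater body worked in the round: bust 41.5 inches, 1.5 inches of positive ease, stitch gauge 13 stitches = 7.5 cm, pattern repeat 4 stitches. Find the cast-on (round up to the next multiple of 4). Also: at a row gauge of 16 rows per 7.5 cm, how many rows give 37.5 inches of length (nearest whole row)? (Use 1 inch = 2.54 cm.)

Cast on 192 stitches; work 203 rows.

Finished = 41.5 + 1.5 = 43 inches.
43 inches × 2.54 = 109.22 cm.
13/7.5 = 1.733 sts per cm; 109.22 × 1.733 = 189.31 sts.
Next multiple of 4 → 192.
37.5 inches = 95.25 cm; × 2.133 = 203.20 → 203 rows.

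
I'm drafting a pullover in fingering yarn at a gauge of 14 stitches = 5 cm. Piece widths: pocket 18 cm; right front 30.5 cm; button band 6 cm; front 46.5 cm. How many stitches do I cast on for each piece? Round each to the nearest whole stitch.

Rate = 14/5 = 2.8 sts per cm.
pocket: 18 × 2.8 = 50.40 → 50.
right front: 30.5 × 2.8 = 85.40 → 85.
button band: 6 × 2.8 = 16.80 → 17.
front: 46.5 × 2.8 = 130.20 → 130.

pocket 50; right front 85; button band 17; front 130.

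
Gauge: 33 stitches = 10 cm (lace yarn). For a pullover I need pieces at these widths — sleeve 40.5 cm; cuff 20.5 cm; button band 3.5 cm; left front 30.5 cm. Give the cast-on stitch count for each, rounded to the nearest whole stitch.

Rate = 33/10 = 3.3 sts per cm.
sleeve: 40.5 × 3.3 = 133.65 → 134.
cuff: 20.5 × 3.3 = 67.65 → 68.
button band: 3.5 × 3.3 = 11.55 → 12.
left front: 30.5 × 3.3 = 100.65 → 101.

sleeve 134; cuff 68; button band 12; left front 101.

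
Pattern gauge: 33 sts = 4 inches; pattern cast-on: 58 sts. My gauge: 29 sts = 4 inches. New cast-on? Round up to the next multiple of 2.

Scale factor = 29 / 33 = 0.879.
58 × 29 / 33 = 50.97 sts.
→ 52 sts.

CO 52 sts.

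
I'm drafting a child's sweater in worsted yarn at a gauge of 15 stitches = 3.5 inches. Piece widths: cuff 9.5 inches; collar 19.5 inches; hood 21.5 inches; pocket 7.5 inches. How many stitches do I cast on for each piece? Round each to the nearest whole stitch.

Rate = 15/3.5 = 4.286 sts per in.
cuff: 9.5 × 4.286 = 40.71 → 41.
collar: 19.5 × 4.286 = 83.57 → 84.
hood: 21.5 × 4.286 = 92.14 → 92.
pocket: 7.5 × 4.286 = 32.14 → 32.

cuff 41; collar 84; hood 92; pocket 32.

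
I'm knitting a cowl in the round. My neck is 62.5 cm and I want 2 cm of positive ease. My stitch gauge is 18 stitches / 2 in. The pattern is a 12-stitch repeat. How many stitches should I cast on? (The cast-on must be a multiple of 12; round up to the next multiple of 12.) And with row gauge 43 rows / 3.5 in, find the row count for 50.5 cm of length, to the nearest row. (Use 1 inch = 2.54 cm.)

Cast on 240 stitches; work 244 rows.

Finished = 62.5 + 2 = 64.5 cm.
64.5 cm × 1/2.54 = 25.39 inches.
18/2 = 9 sts per in; 25.39 × 9 = 228.54 sts.
Next multiple of 12 → 240.
50.5 cm = 19.88 inches; × 12.286 = 244.26 → 244 rows.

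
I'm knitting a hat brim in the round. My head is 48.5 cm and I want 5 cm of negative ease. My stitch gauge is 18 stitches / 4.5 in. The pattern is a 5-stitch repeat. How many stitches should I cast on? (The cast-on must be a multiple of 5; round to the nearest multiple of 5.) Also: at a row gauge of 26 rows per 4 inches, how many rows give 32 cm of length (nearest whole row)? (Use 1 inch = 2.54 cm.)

Finished = 48.5 − 5 = 43.5 cm.
43.5 cm × 1/2.54 = 17.13 inches.
18/4.5 = 4 sts per in; 17.13 × 4 = 68.50 sts.
Nearest multiple of 5 → 70.
32 cm = 12.60 inches; × 6.5 = 81.89 → 82 rows.

Cast on 70 stitches; work 82 rows.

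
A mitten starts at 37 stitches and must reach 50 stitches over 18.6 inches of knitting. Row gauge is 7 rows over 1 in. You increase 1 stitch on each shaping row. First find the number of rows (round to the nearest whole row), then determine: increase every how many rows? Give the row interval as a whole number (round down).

Increase every 10th row.

Rows = 18.6 × 7 = 130.2 → 130 rows.
Stitches to add: 13 → 13 shaping rows (at 1 st each).
130 / 13 = 10.00 → every 10 rows.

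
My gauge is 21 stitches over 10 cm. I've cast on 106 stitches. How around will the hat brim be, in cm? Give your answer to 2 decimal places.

50.48 cm.

21 stitches / 10 cm = 2.1 stitches per cm.
106 / 2.1 = 50.476 cm.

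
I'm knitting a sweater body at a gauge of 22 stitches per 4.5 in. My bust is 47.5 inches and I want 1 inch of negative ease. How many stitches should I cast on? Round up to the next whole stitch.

Finished = 47.5 − 1 = 46.5 in.
22 / 4.5 = 4.889 sts per inch.
46.50 × 4.889 = 227.33 sts.
→ 228 sts.

Cast on 228 stitches.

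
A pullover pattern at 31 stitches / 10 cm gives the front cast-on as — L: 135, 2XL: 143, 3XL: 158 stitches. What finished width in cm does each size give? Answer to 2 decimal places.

L 43.55 cm; 2XL 46.13 cm; 3XL 50.97 cm.

31/10 = 3.1 sts per cm.
L: 135 / 3.1 = 43.548 → 43.55 cm.
2XL: 143 / 3.1 = 46.129 → 46.13 cm.
3XL: 158 / 3.1 = 50.968 → 50.97 cm.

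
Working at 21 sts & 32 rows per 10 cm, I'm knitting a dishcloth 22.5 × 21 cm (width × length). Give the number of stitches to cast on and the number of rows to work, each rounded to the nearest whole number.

Cast on 47 stitches and work 67 rows.

Stitch gauge = 21/10 = 2.1 sts/cm; 22.5 × 2.1 = 47.25 → 47 sts.
Row gauge = 32/10 = 3.2 rows/cm; 21 × 3.2 = 67.20 → 67 rows.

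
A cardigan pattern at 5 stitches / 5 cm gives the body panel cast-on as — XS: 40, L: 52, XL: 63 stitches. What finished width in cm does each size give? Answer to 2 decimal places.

5/5 = 1 sts per cm.
XS: 40 / 1 = 40.000 → 40.00 cm.
L: 52 / 1 = 52.000 → 52.00 cm.
XL: 63 / 1 = 63.000 → 63.00 cm.

XS 40.00 cm; L 52.00 cm; XL 63.00 cm.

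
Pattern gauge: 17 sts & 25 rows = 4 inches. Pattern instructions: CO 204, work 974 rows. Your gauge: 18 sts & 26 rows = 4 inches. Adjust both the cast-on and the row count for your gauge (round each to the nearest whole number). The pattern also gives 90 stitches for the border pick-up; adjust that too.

Cast on 216 stitches; work 1013 rows; border pick-up 95 stitches.

Stitches: 204 × 18/17 = 216.00 → 216.
Rows: 974 × 26/25 = 1012.96 → 1013.
border pick-up: 90 × 18/17 = 95.29 → 95.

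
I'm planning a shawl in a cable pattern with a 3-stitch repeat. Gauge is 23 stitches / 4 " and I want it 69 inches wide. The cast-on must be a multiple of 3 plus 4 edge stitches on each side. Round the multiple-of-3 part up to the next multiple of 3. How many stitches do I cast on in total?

Cast on 398 stitches.

23 / 4 = 5.75 sts per inch.
69 × 5.75 = 396.75 sts.
Less 8 edge sts → 388.75 for the repeat.
Next multiple of 3: 390.
Add back 8 edge sts → 398.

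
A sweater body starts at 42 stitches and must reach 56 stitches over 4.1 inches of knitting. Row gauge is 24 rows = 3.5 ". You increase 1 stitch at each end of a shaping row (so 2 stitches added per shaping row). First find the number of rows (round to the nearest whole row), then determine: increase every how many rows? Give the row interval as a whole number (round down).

Increase every 4th row.

Rows = 4.1 × 6.857 = 28.1 → 28 rows.
Stitches to add: 14 → 7 shaping rows (at 2 st each).
28 / 7 = 4.00 → every 4 rows.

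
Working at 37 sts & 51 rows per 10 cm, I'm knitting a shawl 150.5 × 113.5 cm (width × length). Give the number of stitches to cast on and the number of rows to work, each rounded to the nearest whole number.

Cast on 557 stitches and work 579 rows.

Stitch gauge = 37/10 = 3.7 sts/cm; 150.5 × 3.7 = 556.85 → 557 sts.
Row gauge = 51/10 = 5.1 rows/cm; 113.5 × 5.1 = 578.85 → 579 rows.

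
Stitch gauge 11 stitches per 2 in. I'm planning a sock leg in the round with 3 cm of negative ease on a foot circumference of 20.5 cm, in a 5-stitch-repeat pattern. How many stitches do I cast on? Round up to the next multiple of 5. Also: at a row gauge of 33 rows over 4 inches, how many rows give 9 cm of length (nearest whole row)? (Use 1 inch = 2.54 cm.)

Cast on 40 stitches; work 29 rows.

Finished = 20.5 − 3 = 17.5 cm.
17.5 cm × 1/2.54 = 6.89 inches.
11/2 = 5.5 sts per in; 6.89 × 5.5 = 37.89 sts.
Next multiple of 5 → 40.
9 cm = 3.54 inches; × 8.25 = 29.23 → 29 rows.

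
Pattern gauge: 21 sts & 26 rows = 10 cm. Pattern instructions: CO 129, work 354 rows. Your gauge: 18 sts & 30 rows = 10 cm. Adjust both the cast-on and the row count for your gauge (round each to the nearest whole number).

Cast on 111 stitches; work 408 rows.

Stitches: 129 × 18/21 = 110.57 → 111.
Rows: 354 × 30/26 = 408.46 → 408.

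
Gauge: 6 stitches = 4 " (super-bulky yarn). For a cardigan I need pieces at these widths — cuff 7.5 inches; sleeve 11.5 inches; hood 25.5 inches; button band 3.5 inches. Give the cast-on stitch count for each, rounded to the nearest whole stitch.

Rate = 6/4 = 1.5 sts per in.
cuff: 7.5 × 1.5 = 11.25 → 11.
sleeve: 11.5 × 1.5 = 17.25 → 17.
hood: 25.5 × 1.5 = 38.25 → 38.
button band: 3.5 × 1.5 = 5.25 → 5.

cuff 11; sleeve 17; hood 38; button band 5.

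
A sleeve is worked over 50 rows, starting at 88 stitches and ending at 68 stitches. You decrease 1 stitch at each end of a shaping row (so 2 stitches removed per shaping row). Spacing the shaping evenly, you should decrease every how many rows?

Decrease every 5th row.

Stitches to remove: |68 − 88| = 20.
Shaping rows needed: 20 / 2 = 10.
50 rows / 10 = every 5 rows.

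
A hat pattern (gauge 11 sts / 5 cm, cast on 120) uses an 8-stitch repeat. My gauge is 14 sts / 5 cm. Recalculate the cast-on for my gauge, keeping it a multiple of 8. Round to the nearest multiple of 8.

120 × 14 / 11 = 152.73.
Nearest multiple of 8: 152.

152 stitches.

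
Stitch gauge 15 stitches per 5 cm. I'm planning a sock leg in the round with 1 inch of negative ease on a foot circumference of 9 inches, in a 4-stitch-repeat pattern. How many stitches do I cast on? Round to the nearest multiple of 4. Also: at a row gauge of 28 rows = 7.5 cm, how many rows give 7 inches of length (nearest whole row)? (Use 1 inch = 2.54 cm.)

Cast on 60 stitches; work 66 rows.

Finished = 9 − 1 = 8 inches.
8 inches × 2.54 = 20.32 cm.
15/5 = 3 sts per cm; 20.32 × 3 = 60.96 sts.
Nearest multiple of 4 → 60.
7 inches = 17.78 cm; × 3.733 = 66.38 → 66 rows.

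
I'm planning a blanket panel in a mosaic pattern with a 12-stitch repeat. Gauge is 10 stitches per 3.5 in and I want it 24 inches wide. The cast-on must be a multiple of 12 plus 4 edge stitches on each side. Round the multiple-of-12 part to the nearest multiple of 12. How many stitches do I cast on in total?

10 / 3.5 = 2.857 sts per inch.
24 × 2.857 = 68.57 sts.
Less 8 edge sts → 60.57 for the repeat.
Nearest multiple of 12: 60.
Add back 8 edge sts → 68.

Cast on 68 stitches.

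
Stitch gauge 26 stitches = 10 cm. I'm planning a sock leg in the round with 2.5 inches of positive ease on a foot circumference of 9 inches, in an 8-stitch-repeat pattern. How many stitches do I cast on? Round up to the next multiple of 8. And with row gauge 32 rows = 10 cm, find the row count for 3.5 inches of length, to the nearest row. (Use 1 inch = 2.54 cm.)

Finished = 9 + 2.5 = 11.5 inches.
11.5 inches × 2.54 = 29.21 cm.
26/10 = 2.6 sts per cm; 29.21 × 2.6 = 75.95 sts.
Next multiple of 8 → 80.
3.5 inches = 8.89 cm; × 3.2 = 28.45 → 28 rows.

Cast on 80 stitches; work 28 rows.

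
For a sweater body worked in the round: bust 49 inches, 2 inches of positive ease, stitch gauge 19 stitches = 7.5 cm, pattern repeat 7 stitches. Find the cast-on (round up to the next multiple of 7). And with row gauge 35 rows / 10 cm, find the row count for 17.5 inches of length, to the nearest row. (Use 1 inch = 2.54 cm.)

Finished = 49 + 2 = 51 inches.
51 inches × 2.54 = 129.54 cm.
19/7.5 = 2.533 sts per cm; 129.54 × 2.533 = 328.17 sts.
Next multiple of 7 → 329.
17.5 inches = 44.45 cm; × 3.5 = 155.57 → 156 rows.

Cast on 329 stitches; work 156 rows.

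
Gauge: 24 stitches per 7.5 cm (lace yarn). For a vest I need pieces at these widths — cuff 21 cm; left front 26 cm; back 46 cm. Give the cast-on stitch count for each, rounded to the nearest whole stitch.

cuff 67; left front 83; back 147.

Rate = 24/7.5 = 3.2 sts per cm.
cuff: 21 × 3.2 = 67.20 → 67.
left front: 26 × 3.2 = 83.20 → 83.
back: 46 × 3.2 = 147.20 → 147.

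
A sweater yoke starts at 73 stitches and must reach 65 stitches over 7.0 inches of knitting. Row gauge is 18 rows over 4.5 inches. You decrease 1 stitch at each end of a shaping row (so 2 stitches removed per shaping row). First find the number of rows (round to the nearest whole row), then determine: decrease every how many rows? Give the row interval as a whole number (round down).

Rows = 7.0 × 4 = 28.0 → 28 rows.
Stitches to remove: 8 → 4 shaping rows (at 2 st each).
28 / 4 = 7.00 → every 7 rows.

Decrease every 7th row.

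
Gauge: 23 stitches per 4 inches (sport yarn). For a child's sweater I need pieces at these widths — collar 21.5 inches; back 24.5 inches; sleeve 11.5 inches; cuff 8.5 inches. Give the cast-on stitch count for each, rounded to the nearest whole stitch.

collar 124; back 141; sleeve 66; cuff 49.

Rate = 23/4 = 5.75 sts per in.
collar: 21.5 × 5.75 = 123.62 → 124.
back: 24.5 × 5.75 = 140.88 → 141.
sleeve: 11.5 × 5.75 = 66.12 → 66.
cuff: 8.5 × 5.75 = 48.88 → 49.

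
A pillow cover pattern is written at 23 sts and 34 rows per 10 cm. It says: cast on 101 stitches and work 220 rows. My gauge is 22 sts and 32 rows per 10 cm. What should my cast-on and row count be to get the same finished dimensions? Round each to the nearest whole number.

Cast on 97 stitches; work 207 rows.

Stitches: 101 × 22/23 = 96.61 → 97.
Rows: 220 × 32/34 = 207.06 → 207.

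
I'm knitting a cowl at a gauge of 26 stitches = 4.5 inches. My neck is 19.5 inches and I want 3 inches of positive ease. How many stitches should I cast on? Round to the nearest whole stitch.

Cast on 130 stitches.

Finished = 19.5 + 3 = 22.5 in.
26 / 4.5 = 5.778 sts per inch.
22.50 × 5.778 = 130.00 sts.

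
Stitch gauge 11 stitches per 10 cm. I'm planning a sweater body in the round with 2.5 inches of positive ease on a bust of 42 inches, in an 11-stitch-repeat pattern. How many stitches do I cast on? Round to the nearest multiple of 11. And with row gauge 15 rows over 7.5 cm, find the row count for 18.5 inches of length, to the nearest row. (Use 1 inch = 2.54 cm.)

Finished = 42 + 2.5 = 44.5 inches.
44.5 inches × 2.54 = 113.03 cm.
11/10 = 1.1 sts per cm; 113.03 × 1.1 = 124.33 sts.
Nearest multiple of 11 → 121.
18.5 inches = 46.99 cm; × 2 = 93.98 → 94 rows.

Cast on 121 stitches; work 94 rows.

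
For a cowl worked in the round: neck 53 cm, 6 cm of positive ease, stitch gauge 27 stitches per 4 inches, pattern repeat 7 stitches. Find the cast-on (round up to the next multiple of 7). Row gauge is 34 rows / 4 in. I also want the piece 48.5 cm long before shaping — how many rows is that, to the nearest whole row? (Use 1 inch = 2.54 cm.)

Finished = 53 + 6 = 59 cm.
59 cm × 1/2.54 = 23.23 inches.
27/4 = 6.75 sts per in; 23.23 × 6.75 = 156.79 sts.
Next multiple of 7 → 161.
48.5 cm = 19.09 inches; × 8.5 = 162.30 → 162 rows.

Cast on 161 stitches; work 162 rows.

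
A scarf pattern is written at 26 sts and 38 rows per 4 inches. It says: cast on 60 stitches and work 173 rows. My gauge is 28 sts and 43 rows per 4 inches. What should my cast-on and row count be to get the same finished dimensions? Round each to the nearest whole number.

Stitches: 60 × 28/26 = 64.62 → 65.
Rows: 173 × 43/38 = 195.76 → 196.

Cast on 65 stitches; work 196 rows.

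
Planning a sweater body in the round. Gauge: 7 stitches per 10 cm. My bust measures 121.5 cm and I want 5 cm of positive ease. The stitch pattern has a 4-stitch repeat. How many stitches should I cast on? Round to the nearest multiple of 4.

Finished = 121.5 + 5 = 126.5 cm.
7 / 10 = 0.7 sts/cm.
126.5 × 0.7 = 88.55 sts.
Nearest multiple of 4: 88.

Cast on 88 stitches.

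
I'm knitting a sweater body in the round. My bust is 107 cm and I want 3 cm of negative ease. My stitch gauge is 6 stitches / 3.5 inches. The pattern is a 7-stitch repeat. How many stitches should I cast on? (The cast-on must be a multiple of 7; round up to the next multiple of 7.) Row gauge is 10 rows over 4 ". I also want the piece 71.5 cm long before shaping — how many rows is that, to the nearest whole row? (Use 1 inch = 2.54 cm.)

Cast on 77 stitches; work 70 rows.

Finished = 107 − 3 = 104 cm.
104 cm × 1/2.54 = 40.94 inches.
6/3.5 = 1.714 sts per in; 40.94 × 1.714 = 70.19 sts.
Next multiple of 7 → 77.
71.5 cm = 28.15 inches; × 2.5 = 70.37 → 70 rows.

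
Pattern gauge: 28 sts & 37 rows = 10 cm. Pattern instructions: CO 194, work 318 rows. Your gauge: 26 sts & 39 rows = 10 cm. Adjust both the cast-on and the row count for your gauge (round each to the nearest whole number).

Stitches: 194 × 26/28 = 180.14 → 180.
Rows: 318 × 39/37 = 335.19 → 335.

Cast on 180 stitches; work 335 rows.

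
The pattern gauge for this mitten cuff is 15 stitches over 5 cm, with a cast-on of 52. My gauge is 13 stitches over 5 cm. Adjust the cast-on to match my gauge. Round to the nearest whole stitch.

45 stitches.

Scale factor = 13 / 15 = 0.867.
52 × 13 / 15 = 45.07 sts.
→ 45 sts.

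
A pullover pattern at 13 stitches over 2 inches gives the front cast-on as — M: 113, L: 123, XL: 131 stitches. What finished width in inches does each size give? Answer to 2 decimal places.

M 17.38 inches; L 18.92 inches; XL 20.15 inches.

13/2 = 6.5 sts per in.
M: 113 / 6.5 = 17.385 → 17.38 in.
L: 123 / 6.5 = 18.923 → 18.92 in.
XL: 131 / 6.5 = 20.154 → 20.15 in.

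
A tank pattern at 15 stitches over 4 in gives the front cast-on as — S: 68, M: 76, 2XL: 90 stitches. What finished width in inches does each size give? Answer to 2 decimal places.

S 18.13 inches; M 20.27 inches; 2XL 24.00 inches.

15/4 = 3.75 sts per in.
S: 68 / 3.75 = 18.133 → 18.13 in.
M: 76 / 3.75 = 20.267 → 20.27 in.
2XL: 90 / 3.75 = 24.000 → 24.00 in.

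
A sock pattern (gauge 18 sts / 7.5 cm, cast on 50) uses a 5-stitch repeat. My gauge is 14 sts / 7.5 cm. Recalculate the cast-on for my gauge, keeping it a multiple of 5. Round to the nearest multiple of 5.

50 × 14 / 18 = 38.89.
Nearest multiple of 5: 40.

40 stitches.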